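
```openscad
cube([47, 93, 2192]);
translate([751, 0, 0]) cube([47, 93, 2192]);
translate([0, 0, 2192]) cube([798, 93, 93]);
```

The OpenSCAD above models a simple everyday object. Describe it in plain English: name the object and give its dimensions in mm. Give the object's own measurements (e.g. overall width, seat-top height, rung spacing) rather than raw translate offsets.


A door frame. The clear opening is 704 mm wide and 2192 mm high. Two 47 mm wide jambs, 93 mm deep, stand either side of the opening from the floor to the top of the opening. A 93 mm thick head sits across the top of both jambs, spanning the full outside width of the frame.


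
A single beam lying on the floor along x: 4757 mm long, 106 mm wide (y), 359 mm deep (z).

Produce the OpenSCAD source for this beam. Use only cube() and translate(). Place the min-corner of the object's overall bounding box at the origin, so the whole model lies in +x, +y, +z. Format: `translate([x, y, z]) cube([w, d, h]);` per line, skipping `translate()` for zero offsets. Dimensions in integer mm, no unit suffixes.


cube([4757, 106, 359]);


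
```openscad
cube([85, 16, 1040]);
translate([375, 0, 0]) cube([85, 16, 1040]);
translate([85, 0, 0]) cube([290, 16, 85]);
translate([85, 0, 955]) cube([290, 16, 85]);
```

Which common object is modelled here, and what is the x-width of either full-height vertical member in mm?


A picture frame. The border width is 85 mm.

Four thin pieces enclosing a rectangular opening — a picture frame. The two full-height stiles are 1040 mm tall; the top rail sits at z = 955 and is 85 mm tall, so the border above the opening is 1040 − 955 = 85 mm, matching the stile x-width.


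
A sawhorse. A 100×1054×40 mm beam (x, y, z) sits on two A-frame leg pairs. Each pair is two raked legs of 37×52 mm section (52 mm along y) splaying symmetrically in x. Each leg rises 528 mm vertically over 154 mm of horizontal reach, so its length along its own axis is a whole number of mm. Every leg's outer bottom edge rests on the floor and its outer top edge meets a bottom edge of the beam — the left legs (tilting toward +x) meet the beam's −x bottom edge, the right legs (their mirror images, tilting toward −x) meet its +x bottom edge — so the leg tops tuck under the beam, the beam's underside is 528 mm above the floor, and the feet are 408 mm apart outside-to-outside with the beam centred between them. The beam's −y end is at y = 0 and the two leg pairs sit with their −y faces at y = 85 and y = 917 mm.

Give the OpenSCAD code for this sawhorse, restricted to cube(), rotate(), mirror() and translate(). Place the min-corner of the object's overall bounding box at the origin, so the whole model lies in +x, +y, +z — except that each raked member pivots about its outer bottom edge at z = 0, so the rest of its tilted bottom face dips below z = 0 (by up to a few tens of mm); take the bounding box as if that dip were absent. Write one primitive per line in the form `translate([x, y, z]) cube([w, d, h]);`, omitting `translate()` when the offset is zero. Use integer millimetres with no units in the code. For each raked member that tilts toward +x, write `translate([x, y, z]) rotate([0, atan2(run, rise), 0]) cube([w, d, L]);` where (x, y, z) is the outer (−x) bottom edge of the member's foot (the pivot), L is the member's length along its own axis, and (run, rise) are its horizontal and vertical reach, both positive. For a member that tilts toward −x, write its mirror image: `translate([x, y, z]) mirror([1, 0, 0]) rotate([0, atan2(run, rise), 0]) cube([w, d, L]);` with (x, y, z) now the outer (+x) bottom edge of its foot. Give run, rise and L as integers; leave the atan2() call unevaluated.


translate([154, 0, 528]) cube([100, 1054, 40]);
translate([0, 85, 0]) rotate([0, atan2(154, 528), 0]) cube([37, 52, 550]);
translate([408, 85, 0]) mirror([1, 0, 0]) rotate([0, atan2(154, 528), 0]) cube([37, 52, 550]);
translate([0, 917, 0]) rotate([0, atan2(154, 528), 0]) cube([37, 52, 550]);
translate([408, 917, 0]) mirror([1, 0, 0]) rotate([0, atan2(154, 528), 0]) cube([37, 52, 550]);


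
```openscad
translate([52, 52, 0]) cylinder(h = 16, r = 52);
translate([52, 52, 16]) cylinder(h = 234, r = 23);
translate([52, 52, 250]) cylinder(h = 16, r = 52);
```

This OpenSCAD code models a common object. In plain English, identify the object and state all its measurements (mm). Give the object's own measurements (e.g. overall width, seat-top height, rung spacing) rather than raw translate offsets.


A spool: two coaxial disc flanges of radius 52 mm and thickness 16 mm, joined by a core cylinder of radius 23 mm and height 234 mm. The lower flange rests on z = 0 and the three cylinders share a vertical axis.


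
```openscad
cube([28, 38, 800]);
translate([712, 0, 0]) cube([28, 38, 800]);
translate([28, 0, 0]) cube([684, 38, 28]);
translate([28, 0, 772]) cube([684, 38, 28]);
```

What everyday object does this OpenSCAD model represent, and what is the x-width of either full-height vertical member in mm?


A picture frame. The border width is 28 mm.

Four thin pieces enclosing a rectangular opening — a picture frame. The two full-height stiles are 800 mm tall; the top rail sits at z = 772 and is 28 mm tall, so the border above the opening is 800 − 772 = 28 mm, matching the stile x-width.


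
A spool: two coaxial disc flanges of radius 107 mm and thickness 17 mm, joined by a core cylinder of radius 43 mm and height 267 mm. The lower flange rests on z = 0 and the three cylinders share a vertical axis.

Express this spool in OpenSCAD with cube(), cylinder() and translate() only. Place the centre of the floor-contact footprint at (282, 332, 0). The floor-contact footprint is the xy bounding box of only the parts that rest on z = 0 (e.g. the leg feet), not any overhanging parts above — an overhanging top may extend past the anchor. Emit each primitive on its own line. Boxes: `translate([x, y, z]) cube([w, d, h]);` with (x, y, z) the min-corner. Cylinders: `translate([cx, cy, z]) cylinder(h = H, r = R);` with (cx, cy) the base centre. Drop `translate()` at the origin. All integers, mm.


translate([282, 332, 0]) cylinder(h = 17, r = 107);
translate([282, 332, 17]) cylinder(h = 267, r = 43);
translate([282, 332, 284]) cylinder(h = 17, r = 107);


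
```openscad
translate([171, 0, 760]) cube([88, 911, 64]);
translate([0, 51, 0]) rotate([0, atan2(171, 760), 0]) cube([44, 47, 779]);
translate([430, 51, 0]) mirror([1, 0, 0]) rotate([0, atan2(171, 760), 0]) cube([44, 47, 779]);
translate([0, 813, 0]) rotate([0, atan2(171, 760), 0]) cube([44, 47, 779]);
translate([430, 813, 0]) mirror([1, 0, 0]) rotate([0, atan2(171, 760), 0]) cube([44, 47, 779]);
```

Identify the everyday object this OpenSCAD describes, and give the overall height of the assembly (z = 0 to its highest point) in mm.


A sawhorse. The overall height is 824 mm.

A beam across two mirrored pairs of raked legs — a sawhorse. The beam's underside is at z = 760 (matching the legs' vertical rise in atan2(171, 760)) and the beam is 64 mm tall, so its top is at 760 + 64 = 824 mm. The raked legs top out at the beam's underside, so that is the highest point.


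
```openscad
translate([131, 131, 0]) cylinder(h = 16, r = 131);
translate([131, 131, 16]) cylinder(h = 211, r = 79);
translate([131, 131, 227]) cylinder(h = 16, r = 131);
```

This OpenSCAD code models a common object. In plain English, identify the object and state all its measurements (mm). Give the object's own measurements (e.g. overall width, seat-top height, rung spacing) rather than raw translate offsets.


A spool: two coaxial disc flanges of radius 131 mm and thickness 16 mm, joined by a core cylinder of radius 79 mm and height 211 mm. The lower flange rests on z = 0 and the three cylinders share a vertical axis.


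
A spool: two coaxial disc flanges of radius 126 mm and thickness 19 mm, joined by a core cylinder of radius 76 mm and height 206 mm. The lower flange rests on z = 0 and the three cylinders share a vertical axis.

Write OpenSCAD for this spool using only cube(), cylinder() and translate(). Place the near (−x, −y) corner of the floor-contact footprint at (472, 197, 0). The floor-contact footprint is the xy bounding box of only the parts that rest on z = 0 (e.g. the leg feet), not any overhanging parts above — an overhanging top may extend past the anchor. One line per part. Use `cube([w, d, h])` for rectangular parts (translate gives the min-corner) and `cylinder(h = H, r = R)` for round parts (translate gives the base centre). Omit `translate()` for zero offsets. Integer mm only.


translate([598, 323, 0]) cylinder(h = 19, r = 126);
translate([598, 323, 19]) cylinder(h = 206, r = 76);
translate([598, 323, 225]) cylinder(h = 19, r = 126);


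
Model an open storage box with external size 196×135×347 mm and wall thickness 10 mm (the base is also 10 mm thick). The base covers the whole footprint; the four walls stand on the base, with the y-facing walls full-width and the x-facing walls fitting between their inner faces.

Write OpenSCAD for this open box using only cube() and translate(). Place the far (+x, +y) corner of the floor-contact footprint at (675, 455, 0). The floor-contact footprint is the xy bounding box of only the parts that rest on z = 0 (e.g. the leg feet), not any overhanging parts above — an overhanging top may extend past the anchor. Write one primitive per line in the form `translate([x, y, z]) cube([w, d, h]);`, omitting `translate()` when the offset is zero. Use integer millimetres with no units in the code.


translate([479, 320, 0]) cube([196, 135, 10]);
translate([479, 320, 10]) cube([196, 10, 337]);
translate([479, 445, 10]) cube([196, 10, 337]);
translate([479, 330, 10]) cube([10, 115, 337]);
translate([665, 330, 10]) cube([10, 115, 337]);


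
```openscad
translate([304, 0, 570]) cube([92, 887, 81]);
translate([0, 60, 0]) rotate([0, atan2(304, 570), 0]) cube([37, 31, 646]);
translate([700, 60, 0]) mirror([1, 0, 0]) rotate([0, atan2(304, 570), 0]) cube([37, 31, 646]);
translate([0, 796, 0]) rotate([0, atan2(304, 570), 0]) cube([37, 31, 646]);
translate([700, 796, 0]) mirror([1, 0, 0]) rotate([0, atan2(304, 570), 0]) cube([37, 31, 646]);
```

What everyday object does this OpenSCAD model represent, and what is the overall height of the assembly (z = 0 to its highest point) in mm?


A sawhorse. The overall height is 651 mm.

A beam across two mirrored pairs of raked legs — a sawhorse. The beam's underside is at z = 570 (matching the legs' vertical rise in atan2(304, 570)) and the beam is 81 mm tall, so its top is at 570 + 81 = 651 mm. The raked legs top out at the beam's underside, so that is the highest point.


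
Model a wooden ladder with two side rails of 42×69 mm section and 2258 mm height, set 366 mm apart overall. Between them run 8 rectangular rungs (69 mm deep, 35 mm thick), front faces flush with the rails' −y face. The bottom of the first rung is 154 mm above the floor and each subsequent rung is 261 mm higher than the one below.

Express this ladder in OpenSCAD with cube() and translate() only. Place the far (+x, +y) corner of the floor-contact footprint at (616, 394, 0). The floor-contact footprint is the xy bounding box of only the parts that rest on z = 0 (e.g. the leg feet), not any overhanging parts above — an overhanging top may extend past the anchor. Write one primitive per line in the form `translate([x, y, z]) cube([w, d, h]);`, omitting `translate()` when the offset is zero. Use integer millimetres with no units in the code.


// rung span = 366 - 2*42 = 282
// rung[k] z = 154 + k*261
translate([250, 325, 0]) cube([42, 69, 2258]);
translate([574, 325, 0]) cube([42, 69, 2258]);
translate([292, 325, 154]) cube([282, 69, 35]);
translate([292, 325, 415]) cube([282, 69, 35]);
translate([292, 325, 676]) cube([282, 69, 35]);
translate([292, 325, 937]) cube([282, 69, 35]);
translate([292, 325, 1198]) cube([282, 69, 35]);
translate([292, 325, 1459]) cube([282, 69, 35]);
translate([292, 325, 1720]) cube([282, 69, 35]);
translate([292, 325, 1981]) cube([282, 69, 35]);


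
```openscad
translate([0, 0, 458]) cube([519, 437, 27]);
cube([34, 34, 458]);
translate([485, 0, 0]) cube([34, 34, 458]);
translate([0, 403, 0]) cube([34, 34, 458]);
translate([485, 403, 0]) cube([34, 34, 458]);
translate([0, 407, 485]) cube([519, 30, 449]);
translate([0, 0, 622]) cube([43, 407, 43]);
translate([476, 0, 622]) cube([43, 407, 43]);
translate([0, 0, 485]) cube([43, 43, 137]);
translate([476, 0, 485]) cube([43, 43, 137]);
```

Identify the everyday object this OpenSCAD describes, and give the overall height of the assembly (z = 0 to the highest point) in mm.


A chair. The overall height is 934 mm.

A slab on four corner posts with a tall panel at the back — a chair. The seat slab sits at z = 458 with thickness 27, and the 449 mm backrest starts at the seat top, so the overall height is 458 + 27 + 449 = 934 mm.


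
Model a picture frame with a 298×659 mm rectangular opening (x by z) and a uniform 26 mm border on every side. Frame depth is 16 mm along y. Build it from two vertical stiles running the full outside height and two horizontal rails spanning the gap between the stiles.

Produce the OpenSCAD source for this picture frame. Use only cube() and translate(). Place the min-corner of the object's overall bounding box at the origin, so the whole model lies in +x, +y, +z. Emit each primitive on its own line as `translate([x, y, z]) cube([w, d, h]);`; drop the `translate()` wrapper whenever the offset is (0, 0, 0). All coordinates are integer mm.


cube([26, 16, 711]);
translate([324, 0, 0]) cube([26, 16, 711]);
translate([26, 0, 0]) cube([298, 16, 26]);
translate([26, 0, 685]) cube([298, 16, 26]);


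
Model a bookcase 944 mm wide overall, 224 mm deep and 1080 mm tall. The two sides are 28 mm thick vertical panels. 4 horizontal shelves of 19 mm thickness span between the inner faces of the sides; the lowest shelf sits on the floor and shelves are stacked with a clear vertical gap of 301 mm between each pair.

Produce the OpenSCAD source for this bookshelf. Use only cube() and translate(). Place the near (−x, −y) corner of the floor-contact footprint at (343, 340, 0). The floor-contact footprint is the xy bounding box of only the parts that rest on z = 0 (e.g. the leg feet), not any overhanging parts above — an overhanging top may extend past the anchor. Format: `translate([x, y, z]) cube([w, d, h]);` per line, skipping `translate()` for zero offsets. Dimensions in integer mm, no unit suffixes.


translate([343, 340, 0]) cube([28, 224, 1080]);
translate([1259, 340, 0]) cube([28, 224, 1080]);
translate([371, 340, 0]) cube([888, 224, 19]);
translate([371, 340, 320]) cube([888, 224, 19]);
translate([371, 340, 640]) cube([888, 224, 19]);
translate([371, 340, 960]) cube([888, 224, 19]);


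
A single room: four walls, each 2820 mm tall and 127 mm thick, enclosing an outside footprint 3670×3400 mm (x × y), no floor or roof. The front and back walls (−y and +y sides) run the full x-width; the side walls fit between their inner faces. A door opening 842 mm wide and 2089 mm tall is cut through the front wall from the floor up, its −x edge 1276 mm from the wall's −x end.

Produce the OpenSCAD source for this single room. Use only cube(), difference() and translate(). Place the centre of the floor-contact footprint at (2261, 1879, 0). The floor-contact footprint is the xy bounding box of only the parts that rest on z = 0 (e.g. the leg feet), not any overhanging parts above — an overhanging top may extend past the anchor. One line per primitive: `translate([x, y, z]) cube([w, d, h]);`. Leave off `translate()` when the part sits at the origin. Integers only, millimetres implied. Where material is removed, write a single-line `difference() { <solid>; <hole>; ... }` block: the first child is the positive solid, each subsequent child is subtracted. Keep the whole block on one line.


difference() { translate([426, 179, 0]) cube([3670, 127, 2820]); translate([1702, 179, 0]) cube([842, 127, 2089]); }
translate([426, 3452, 0]) cube([3670, 127, 2820]);
translate([426, 306, 0]) cube([127, 3146, 2820]);
translate([3969, 306, 0]) cube([127, 3146, 2820]);


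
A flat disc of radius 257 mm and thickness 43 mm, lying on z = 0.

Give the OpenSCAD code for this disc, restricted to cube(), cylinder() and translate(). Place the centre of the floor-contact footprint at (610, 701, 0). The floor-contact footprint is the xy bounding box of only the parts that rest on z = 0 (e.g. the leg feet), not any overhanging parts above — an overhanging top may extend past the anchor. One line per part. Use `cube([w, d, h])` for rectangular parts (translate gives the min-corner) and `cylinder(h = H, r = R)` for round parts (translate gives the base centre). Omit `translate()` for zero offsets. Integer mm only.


translate([610, 701, 0]) cylinder(h = 43, r = 257);


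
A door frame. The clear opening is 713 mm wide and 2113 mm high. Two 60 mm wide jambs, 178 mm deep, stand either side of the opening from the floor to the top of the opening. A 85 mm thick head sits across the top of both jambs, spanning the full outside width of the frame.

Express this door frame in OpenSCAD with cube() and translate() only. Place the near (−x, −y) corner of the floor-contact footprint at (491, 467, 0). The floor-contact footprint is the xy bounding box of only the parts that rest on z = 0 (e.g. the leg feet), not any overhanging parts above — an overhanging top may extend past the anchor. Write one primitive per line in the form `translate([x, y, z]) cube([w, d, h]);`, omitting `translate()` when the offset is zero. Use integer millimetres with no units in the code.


translate([491, 467, 0]) cube([60, 178, 2113]);
translate([1264, 467, 0]) cube([60, 178, 2113]);
translate([491, 467, 2113]) cube([833, 178, 85]);


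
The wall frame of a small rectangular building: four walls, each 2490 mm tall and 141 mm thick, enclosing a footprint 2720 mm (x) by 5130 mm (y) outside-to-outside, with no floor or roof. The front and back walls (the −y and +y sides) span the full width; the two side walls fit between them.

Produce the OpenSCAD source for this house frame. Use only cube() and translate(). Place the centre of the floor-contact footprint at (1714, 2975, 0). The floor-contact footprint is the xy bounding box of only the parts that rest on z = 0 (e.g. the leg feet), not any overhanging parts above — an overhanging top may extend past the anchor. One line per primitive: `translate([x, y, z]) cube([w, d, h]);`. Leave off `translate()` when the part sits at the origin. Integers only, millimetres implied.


translate([354, 410, 0]) cube([2720, 141, 2490]);
translate([354, 5399, 0]) cube([2720, 141, 2490]);
translate([354, 551, 0]) cube([141, 4848, 2490]);
translate([2933, 551, 0]) cube([141, 4848, 2490]);


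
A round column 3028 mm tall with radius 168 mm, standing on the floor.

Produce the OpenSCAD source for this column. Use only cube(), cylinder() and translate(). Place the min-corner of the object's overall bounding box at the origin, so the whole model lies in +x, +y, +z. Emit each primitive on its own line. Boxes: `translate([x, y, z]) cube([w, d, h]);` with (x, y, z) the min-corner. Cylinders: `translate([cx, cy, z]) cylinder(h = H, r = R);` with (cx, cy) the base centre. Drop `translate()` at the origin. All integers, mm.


translate([168, 168, 0]) cylinder(h = 3028, r = 168);


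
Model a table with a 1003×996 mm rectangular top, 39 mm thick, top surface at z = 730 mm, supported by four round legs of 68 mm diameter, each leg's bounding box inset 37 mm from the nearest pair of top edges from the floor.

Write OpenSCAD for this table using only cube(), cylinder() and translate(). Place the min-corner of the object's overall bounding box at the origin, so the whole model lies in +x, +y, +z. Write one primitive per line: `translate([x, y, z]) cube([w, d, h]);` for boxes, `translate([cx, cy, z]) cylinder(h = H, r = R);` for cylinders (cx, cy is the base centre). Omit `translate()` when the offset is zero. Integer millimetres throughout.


translate([0, 0, 691]) cube([1003, 996, 39]);
translate([71, 71, 0]) cylinder(h = 691, r = 34);
translate([932, 71, 0]) cylinder(h = 691, r = 34);
translate([71, 925, 0]) cylinder(h = 691, r = 34);
translate([932, 925, 0]) cylinder(h = 691, r = 34);


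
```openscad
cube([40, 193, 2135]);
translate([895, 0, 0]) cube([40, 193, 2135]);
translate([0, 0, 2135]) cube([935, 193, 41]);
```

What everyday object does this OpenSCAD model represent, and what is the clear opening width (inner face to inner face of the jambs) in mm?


A door frame. The clear opening width is 855 mm.

Two 2135 mm tall posts with a header on top — a door frame. The left jamb is 40 mm wide at x = 0; the right jamb starts at x = 895. The clear opening is 895 − 40 = 855 mm.


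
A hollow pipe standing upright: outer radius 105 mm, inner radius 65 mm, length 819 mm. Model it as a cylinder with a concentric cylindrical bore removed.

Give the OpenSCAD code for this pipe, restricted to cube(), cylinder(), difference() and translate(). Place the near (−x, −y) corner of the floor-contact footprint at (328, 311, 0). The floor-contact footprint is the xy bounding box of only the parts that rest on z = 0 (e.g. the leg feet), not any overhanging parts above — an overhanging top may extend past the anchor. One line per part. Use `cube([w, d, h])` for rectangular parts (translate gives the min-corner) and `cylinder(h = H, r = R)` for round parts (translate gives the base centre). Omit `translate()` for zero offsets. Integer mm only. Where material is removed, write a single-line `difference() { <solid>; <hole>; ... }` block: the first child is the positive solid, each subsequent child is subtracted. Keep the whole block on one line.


difference() { translate([433, 416, 0]) cylinder(h = 819, r = 105); translate([433, 416, 0]) cylinder(h = 819, r = 65); }


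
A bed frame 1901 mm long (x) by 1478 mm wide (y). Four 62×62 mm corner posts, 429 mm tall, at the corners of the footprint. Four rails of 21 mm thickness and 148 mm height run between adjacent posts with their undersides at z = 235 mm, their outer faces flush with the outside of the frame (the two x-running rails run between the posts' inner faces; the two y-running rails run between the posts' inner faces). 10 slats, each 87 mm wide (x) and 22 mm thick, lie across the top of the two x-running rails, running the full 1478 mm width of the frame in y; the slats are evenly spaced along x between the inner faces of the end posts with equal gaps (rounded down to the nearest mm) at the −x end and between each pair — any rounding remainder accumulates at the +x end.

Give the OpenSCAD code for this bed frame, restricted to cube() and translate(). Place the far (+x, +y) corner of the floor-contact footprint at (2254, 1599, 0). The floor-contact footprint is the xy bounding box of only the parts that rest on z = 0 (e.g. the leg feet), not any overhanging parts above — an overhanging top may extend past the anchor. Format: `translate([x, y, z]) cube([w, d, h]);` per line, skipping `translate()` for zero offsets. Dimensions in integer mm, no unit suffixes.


translate([353, 121, 0]) cube([62, 62, 429]);
translate([353, 1537, 0]) cube([62, 62, 429]);
translate([2192, 121, 0]) cube([62, 62, 429]);
translate([2192, 1537, 0]) cube([62, 62, 429]);
translate([415, 121, 235]) cube([1777, 21, 148]);
translate([415, 1578, 235]) cube([1777, 21, 148]);
translate([353, 183, 235]) cube([21, 1354, 148]);
translate([2233, 183, 235]) cube([21, 1354, 148]);
translate([497, 121, 383]) cube([87, 1478, 22]);
translate([666, 121, 383]) cube([87, 1478, 22]);
translate([835, 121, 383]) cube([87, 1478, 22]);
translate([1004, 121, 383]) cube([87, 1478, 22]);
translate([1173, 121, 383]) cube([87, 1478, 22]);
translate([1342, 121, 383]) cube([87, 1478, 22]);
translate([1511, 121, 383]) cube([87, 1478, 22]);
translate([1680, 121, 383]) cube([87, 1478, 22]);
translate([1849, 121, 383]) cube([87, 1478, 22]);
translate([2018, 121, 383]) cube([87, 1478, 22]);


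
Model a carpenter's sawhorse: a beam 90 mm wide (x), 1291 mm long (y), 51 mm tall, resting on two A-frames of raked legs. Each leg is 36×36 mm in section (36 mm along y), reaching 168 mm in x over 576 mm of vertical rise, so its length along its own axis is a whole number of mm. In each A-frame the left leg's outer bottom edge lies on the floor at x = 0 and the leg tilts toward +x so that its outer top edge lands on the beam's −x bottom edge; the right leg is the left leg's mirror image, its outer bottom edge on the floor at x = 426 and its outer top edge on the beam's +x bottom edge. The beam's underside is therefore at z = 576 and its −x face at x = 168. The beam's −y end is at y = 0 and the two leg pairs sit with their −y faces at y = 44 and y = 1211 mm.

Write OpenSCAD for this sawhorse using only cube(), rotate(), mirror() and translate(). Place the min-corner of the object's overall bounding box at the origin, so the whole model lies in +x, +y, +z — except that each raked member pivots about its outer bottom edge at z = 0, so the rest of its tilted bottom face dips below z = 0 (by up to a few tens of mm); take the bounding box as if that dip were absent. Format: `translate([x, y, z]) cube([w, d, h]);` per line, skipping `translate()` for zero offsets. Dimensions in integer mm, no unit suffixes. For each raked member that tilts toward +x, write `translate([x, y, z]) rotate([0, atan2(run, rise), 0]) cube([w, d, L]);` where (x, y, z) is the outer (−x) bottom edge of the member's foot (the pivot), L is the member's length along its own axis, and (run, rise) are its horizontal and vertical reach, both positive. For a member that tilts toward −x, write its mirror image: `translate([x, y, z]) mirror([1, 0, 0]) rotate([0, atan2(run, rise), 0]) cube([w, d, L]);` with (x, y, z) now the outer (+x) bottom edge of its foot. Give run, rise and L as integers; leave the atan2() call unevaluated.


translate([168, 0, 576]) cube([90, 1291, 51]);
translate([0, 44, 0]) rotate([0, atan2(168, 576), 0]) cube([36, 36, 600]);
translate([426, 44, 0]) mirror([1, 0, 0]) rotate([0, atan2(168, 576), 0]) cube([36, 36, 600]);
translate([0, 1211, 0]) rotate([0, atan2(168, 576), 0]) cube([36, 36, 600]);
translate([426, 1211, 0]) mirror([1, 0, 0]) rotate([0, atan2(168, 576), 0]) cube([36, 36, 600]);


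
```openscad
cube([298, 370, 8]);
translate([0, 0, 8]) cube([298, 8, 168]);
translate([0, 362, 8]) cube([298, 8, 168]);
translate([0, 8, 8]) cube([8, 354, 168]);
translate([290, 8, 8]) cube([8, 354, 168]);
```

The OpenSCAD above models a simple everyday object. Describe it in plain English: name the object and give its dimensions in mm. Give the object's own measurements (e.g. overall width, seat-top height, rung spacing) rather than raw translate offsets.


An open-topped rectangular box: outside dimensions 298×370×176 mm, with a uniform wall and base thickness of 8 mm. The base is a full 298×370 slab on the floor; four walls sit on top of the base. The front and back walls (the −y and +y sides) span the full width; the two side walls fit between them.


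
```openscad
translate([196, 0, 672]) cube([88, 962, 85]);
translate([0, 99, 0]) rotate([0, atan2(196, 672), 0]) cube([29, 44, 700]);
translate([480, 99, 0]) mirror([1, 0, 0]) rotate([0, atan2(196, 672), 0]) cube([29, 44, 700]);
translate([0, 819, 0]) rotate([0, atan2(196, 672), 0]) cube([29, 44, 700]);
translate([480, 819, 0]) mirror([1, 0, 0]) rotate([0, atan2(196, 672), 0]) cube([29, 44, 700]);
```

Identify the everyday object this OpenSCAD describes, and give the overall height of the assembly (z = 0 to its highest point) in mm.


A sawhorse. The overall height is 757 mm.

A beam across two mirrored pairs of raked legs — a sawhorse. The beam's underside is at z = 672 (matching the legs' vertical rise in atan2(196, 672)) and the beam is 85 mm tall, so its top is at 672 + 85 = 757 mm. The raked legs top out at the beam's underside, so that is the highest point.


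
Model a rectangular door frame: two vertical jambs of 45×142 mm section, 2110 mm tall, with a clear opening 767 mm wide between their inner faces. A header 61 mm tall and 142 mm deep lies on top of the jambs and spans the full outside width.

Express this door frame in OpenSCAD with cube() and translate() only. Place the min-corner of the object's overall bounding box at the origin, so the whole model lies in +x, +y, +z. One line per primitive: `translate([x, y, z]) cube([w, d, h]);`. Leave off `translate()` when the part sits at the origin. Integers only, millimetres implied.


cube([45, 142, 2110]);
translate([812, 0, 0]) cube([45, 142, 2110]);
translate([0, 0, 2110]) cube([857, 142, 61]);


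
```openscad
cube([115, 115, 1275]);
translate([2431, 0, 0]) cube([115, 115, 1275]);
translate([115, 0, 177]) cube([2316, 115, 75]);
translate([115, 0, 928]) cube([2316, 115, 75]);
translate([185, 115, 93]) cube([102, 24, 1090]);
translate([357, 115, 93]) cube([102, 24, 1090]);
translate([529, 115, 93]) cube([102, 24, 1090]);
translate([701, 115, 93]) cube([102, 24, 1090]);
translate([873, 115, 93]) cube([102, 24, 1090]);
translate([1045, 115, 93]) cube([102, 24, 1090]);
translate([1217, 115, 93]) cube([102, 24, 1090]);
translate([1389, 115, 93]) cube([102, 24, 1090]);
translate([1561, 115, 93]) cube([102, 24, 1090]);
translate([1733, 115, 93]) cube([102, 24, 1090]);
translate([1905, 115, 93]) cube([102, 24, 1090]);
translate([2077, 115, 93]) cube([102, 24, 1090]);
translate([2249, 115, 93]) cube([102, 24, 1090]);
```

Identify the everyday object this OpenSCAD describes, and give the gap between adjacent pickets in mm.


A fence section. The picket gap is 70 mm.

Two posts, two rails, 13 pickets — a fence section. Span 2316 mm holds 13 pickets of 102 mm with 14 equal gaps: ⌊(2316 − 13·102) / 14⌋ = 70 mm.


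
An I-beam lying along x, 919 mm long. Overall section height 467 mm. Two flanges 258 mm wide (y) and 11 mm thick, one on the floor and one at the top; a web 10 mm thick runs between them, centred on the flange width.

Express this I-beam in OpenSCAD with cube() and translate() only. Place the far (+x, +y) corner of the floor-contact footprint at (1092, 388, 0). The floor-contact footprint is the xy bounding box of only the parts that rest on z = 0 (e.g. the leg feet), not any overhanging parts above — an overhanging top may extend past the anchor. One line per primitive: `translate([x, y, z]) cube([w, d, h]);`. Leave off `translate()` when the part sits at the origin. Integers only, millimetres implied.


translate([173, 130, 0]) cube([919, 258, 11]);
translate([173, 254, 11]) cube([919, 10, 445]);
translate([173, 130, 456]) cube([919, 258, 11]);


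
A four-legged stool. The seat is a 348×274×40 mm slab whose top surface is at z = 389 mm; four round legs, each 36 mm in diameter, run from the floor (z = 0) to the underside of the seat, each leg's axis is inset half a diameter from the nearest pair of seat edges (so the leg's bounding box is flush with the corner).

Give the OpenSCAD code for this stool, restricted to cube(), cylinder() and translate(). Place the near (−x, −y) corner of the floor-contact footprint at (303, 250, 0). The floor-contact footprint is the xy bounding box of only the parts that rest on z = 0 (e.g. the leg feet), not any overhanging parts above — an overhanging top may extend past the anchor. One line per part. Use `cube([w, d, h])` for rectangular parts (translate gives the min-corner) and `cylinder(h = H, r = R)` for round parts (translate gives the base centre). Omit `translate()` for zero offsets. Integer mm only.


translate([303, 250, 349]) cube([348, 274, 40]);
translate([321, 268, 0]) cylinder(h = 349, r = 18);
translate([633, 268, 0]) cylinder(h = 349, r = 18);
translate([321, 506, 0]) cylinder(h = 349, r = 18);
translate([633, 506, 0]) cylinder(h = 349, r = 18);


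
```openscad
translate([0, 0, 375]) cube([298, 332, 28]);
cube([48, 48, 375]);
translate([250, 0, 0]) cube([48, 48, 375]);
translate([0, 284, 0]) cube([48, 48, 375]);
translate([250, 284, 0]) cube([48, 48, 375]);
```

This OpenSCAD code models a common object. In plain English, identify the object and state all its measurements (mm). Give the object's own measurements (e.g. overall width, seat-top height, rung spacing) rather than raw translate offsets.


A four-legged stool. The seat is a 298×332×28 mm slab whose top surface is at z = 403 mm; four square legs, each 48×48 mm in cross-section, run from the floor (z = 0) to the underside of the seat, each flush with a corner of the seat.


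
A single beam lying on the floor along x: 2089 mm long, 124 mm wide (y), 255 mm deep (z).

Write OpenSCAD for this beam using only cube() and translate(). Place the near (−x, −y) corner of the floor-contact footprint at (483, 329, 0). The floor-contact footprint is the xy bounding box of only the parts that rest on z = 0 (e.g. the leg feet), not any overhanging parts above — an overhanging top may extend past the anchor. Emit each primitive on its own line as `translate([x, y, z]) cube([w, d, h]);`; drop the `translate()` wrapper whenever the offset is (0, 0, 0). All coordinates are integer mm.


translate([483, 329, 0]) cube([2089, 124, 255]);


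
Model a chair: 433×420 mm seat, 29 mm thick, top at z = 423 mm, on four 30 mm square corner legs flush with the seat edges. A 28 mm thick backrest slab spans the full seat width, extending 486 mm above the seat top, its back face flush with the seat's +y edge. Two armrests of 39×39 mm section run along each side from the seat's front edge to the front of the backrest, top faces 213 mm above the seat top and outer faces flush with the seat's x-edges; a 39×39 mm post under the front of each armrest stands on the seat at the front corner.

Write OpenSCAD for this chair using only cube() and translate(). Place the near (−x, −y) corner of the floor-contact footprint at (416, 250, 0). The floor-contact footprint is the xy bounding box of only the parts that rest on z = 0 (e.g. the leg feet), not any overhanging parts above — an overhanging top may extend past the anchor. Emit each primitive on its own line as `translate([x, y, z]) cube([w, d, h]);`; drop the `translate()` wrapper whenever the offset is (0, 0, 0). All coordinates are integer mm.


translate([416, 250, 394]) cube([433, 420, 29]);
translate([416, 250, 0]) cube([30, 30, 394]);
translate([819, 250, 0]) cube([30, 30, 394]);
translate([416, 640, 0]) cube([30, 30, 394]);
translate([819, 640, 0]) cube([30, 30, 394]);
translate([416, 642, 423]) cube([433, 28, 486]);
translate([416, 250, 597]) cube([39, 392, 39]);
translate([810, 250, 597]) cube([39, 392, 39]);
translate([416, 250, 423]) cube([39, 39, 174]);
translate([810, 250, 423]) cube([39, 39, 174]);


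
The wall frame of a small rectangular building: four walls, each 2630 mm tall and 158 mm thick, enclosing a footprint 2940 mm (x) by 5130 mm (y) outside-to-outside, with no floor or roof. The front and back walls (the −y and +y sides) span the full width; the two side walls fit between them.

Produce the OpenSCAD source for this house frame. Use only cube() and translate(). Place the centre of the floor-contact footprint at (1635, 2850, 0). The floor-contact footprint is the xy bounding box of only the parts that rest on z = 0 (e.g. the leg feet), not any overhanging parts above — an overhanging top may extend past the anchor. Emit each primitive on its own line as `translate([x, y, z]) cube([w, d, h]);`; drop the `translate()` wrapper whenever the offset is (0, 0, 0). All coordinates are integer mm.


translate([165, 285, 0]) cube([2940, 158, 2630]);
translate([165, 5257, 0]) cube([2940, 158, 2630]);
translate([165, 443, 0]) cube([158, 4814, 2630]);
translate([2947, 443, 0]) cube([158, 4814, 2630]);


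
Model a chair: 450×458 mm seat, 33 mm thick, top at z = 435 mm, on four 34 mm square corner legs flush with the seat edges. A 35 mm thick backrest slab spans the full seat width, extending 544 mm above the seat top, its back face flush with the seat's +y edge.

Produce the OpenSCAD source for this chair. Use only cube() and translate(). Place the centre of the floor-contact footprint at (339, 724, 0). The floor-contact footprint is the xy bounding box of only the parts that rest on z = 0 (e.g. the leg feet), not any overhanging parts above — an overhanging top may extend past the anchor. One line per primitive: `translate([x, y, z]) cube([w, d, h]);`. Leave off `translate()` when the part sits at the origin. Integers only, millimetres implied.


translate([114, 495, 402]) cube([450, 458, 33]);
translate([114, 495, 0]) cube([34, 34, 402]);
translate([530, 495, 0]) cube([34, 34, 402]);
translate([114, 919, 0]) cube([34, 34, 402]);
translate([530, 919, 0]) cube([34, 34, 402]);
translate([114, 918, 435]) cube([450, 35, 544]);


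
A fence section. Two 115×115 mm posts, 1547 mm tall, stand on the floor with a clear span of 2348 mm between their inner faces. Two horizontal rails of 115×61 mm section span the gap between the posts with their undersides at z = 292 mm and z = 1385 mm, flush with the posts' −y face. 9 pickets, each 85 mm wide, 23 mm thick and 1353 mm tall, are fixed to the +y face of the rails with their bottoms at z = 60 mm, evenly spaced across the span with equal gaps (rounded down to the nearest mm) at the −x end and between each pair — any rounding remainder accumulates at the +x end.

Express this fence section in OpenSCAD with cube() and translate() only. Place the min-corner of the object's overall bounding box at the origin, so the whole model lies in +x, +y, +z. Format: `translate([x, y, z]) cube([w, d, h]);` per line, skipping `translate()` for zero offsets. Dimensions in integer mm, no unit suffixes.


cube([115, 115, 1547]);
translate([2463, 0, 0]) cube([115, 115, 1547]);
translate([115, 0, 292]) cube([2348, 115, 61]);
translate([115, 0, 1385]) cube([2348, 115, 61]);
translate([273, 115, 60]) cube([85, 23, 1353]);
translate([516, 115, 60]) cube([85, 23, 1353]);
translate([759, 115, 60]) cube([85, 23, 1353]);
translate([1002, 115, 60]) cube([85, 23, 1353]);
translate([1245, 115, 60]) cube([85, 23, 1353]);
translate([1488, 115, 60]) cube([85, 23, 1353]);
translate([1731, 115, 60]) cube([85, 23, 1353]);
translate([1974, 115, 60]) cube([85, 23, 1353]);
translate([2217, 115, 60]) cube([85, 23, 1353]);


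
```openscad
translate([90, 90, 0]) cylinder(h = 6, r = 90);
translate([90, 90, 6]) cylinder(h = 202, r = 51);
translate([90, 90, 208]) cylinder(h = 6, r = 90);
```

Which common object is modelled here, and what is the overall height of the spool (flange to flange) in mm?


A spool. The overall height is 214 mm.

Three coaxial cylinders, large–small–large — a spool. Two 6 mm flanges and a 202 mm core give 6 + 202 + 6 = 214 mm.


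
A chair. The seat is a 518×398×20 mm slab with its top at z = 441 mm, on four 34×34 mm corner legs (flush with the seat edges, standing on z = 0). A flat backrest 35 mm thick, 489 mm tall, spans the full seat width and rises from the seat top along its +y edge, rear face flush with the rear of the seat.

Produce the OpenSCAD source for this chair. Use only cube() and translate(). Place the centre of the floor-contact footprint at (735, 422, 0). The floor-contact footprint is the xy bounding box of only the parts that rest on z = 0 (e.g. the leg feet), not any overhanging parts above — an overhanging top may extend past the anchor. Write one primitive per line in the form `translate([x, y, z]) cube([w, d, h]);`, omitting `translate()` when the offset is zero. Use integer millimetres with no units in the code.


translate([476, 223, 421]) cube([518, 398, 20]);
translate([476, 223, 0]) cube([34, 34, 421]);
translate([960, 223, 0]) cube([34, 34, 421]);
translate([476, 587, 0]) cube([34, 34, 421]);
translate([960, 587, 0]) cube([34, 34, 421]);
translate([476, 586, 441]) cube([518, 35, 489]);


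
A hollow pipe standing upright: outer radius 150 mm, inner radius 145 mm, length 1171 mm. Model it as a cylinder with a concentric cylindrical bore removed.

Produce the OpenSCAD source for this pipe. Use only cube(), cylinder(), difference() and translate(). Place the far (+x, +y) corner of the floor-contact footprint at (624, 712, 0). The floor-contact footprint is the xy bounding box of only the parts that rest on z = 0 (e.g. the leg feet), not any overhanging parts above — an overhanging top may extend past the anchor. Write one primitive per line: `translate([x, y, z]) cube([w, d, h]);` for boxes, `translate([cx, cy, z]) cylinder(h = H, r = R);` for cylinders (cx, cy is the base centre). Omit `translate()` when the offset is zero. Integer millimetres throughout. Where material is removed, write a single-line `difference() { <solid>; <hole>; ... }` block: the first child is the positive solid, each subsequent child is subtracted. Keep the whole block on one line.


difference() { translate([474, 562, 0]) cylinder(h = 1171, r = 150); translate([474, 562, 0]) cylinder(h = 1171, r = 145); }
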